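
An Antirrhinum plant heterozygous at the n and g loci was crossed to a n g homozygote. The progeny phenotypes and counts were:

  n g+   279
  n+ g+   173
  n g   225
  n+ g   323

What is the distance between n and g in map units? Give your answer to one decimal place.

The two most frequent classes, n+ g (323) and n g+ (279), are the parental types, so the F1 was n+ g / n g+.
The recombinant classes are n+ g+ and n g: 173 + 225 = 398.
Recombination frequency = 398/1000 = 0.3980 ≈ 39.8%, i.e. 39.8 map units.

39.8 map units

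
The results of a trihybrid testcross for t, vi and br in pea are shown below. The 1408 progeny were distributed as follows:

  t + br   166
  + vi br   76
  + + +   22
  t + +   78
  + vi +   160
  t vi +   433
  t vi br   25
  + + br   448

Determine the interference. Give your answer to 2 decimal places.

0.12

The two most frequent reciprocal classes, + + br and t vi +, are the parental types, so the F1 was + + br / t vi +.
The two rarest classes, + + + and t vi br, are the double crossovers. Comparing them with the parentals, only the br allele has switched, so br is the middle locus and the order is vi – br – t.
vi–br: (154 + 47)/1408 = 0.1428; br–t: (326 + 47)/1408 = 0.2649.
Expected DCO frequency = 0.1428 × 0.2649 ≈ 0.03783; observed = 47/1408 ≈ 0.03338.
Coefficient of coincidence = 0.03338/0.03783 ≈ 0.88; interference = 1 − 0.88 = 0.12.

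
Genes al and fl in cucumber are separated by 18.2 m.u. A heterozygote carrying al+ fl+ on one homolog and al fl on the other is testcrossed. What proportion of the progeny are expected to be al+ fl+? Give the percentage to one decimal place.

40.9%

A map distance of 18.2 m.u. corresponds to a recombination frequency of 0.182.
The F1 is al+ fl+ / al fl, so al+ fl+ is a parental gamete class with expected frequency (1 − r)/2 = 0.818/2 = 0.4090.
That is 0.4090 = 40.9% of the progeny.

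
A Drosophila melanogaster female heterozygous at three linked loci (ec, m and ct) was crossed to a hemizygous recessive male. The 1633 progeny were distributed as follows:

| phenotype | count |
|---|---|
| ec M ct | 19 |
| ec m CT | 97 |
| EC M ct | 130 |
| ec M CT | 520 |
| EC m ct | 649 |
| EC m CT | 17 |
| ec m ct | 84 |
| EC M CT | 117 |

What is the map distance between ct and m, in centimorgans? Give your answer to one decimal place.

16.1 centimorgans

The two most frequent reciprocal classes, EC m ct and ec M CT, are the parental types, so the F1 was EC m ct / ec M CT.
The two rarest classes, EC m CT and ec M ct, are the double crossovers. Comparing them with the parentals, only the ct allele has switched, so ct is the middle locus and the order is m – ct – ec.
Crossovers in the m–ct interval produce the single-crossover classes EC M ct and ec m CT (130 + 97 = 227) plus the double crossovers (36).
RF(m–ct) = (227 + 36) / 1633 = 263/1633 = 0.1611 → 16.1 centimorgans.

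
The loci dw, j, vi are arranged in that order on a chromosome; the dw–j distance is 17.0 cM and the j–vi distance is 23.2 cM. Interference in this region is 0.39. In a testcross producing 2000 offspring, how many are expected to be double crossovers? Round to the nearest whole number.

Map distances give recombination frequencies of 0.170 and 0.232 for the two intervals.
With interference 0.39 (so coincidence = 0.61), expected double-crossover frequency = 0.170 × 0.232 × 0.61 = 0.02406.
Expected number = 0.02406 × 2000 = 48.12 ≈ 48.

48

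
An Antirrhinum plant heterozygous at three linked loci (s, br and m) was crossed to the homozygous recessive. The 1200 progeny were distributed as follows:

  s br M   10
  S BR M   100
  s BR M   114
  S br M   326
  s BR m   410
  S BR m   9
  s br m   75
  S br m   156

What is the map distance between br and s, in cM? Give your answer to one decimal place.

The two most frequent reciprocal classes, S br M and s BR m, are the parental types, so the F1 was S br M / s BR m.
The two rarest classes, s br M and S BR m, are the double crossovers. Comparing them with the parentals, only the s allele has switched, so s is the middle locus and the order is m – s – br.
Crossovers in the s–br interval produce the single-crossover classes S BR M and s br m (100 + 75 = 175) plus the double crossovers (19).
RF(s–br) = (175 + 19) / 1200 = 194/1200 = 0.1617 → 16.2 cM.

16.2 cM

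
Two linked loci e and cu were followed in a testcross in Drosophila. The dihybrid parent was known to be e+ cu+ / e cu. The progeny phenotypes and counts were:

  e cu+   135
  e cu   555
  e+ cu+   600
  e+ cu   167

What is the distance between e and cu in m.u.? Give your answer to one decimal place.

20.7 m.u.

The recombinant classes are e+ cu and e cu+: 167 + 135 = 302.
Recombination frequency = 302/1457 = 0.2073 ≈ 20.7%, i.e. 20.7 m.u.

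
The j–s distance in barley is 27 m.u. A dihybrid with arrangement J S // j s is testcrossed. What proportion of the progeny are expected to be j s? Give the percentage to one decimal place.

36.5%

A map distance of 27 m.u. corresponds to a recombination frequency of 0.270.
The F1 is J S / j s, so j s is a parental gamete class with expected frequency (1 − r)/2 = 0.730/2 = 0.3650.
That is 0.3650 = 36.5% of the progeny.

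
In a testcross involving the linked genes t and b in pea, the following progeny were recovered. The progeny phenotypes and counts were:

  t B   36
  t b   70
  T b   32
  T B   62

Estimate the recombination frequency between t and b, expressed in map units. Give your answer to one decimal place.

The two most frequent classes, T B (62) and t b (70), are the parental types, so the F1 was T B / t b.
The recombinant classes are T b and t B: 32 + 36 = 68.
Recombination frequency = 68/200 = 0.3400 ≈ 34.0%, i.e. 34.0 map units.

34.0 map units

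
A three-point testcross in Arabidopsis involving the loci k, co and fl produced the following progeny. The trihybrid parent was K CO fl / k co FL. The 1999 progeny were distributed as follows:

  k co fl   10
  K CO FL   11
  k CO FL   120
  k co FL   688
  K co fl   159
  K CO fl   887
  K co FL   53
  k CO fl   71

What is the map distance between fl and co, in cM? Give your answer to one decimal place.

15.0 cM

The two rarest classes, K CO FL and k co fl, are the double crossovers. Comparing them with the parentals, only the fl allele has switched, so fl is the middle locus and the order is co – fl – k.
Crossovers in the co–fl interval produce the single-crossover classes K co fl and k CO FL (159 + 120 = 279) plus the double crossovers (21).
RF(co–fl) = (279 + 21) / 1999 = 300/1999 = 0.1501 → 15.0 cM.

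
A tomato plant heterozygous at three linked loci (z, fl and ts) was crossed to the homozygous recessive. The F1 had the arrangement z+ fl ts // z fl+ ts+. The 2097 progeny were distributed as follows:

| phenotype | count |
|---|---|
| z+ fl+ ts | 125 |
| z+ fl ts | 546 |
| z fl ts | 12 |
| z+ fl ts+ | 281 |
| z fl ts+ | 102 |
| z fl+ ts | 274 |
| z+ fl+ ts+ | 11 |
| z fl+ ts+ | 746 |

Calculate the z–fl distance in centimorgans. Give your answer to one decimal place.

11.9 centimorgans

The two rarest classes, z fl ts and z+ fl+ ts+, are the double crossovers. Comparing them with the parentals, only the z allele has switched, so z is the middle locus and the order is fl – z – ts.
Crossovers in the fl–z interval produce the single-crossover classes z+ fl+ ts and z fl ts+ (125 + 102 = 227) plus the double crossovers (23).
RF(fl–z) = (227 + 23) / 2097 = 250/2097 = 0.1192 → 11.9 centimorgans.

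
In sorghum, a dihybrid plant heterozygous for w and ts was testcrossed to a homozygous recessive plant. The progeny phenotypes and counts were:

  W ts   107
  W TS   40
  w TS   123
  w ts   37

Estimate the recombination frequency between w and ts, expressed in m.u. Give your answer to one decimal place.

25.1 m.u.

The two most frequent classes, W ts (107) and w TS (123), are the parental types, so the F1 was W ts / w TS.
The recombinant classes are W TS and w ts: 40 + 37 = 77.
Recombination frequency = 77/307 = 0.2508 ≈ 25.1%, i.e. 25.1 m.u.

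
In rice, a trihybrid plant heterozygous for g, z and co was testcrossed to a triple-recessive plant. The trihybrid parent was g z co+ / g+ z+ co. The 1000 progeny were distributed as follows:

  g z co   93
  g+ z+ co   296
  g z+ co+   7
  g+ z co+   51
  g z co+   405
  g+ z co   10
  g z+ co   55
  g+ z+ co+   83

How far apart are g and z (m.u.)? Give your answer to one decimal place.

The two rarest classes, g z+ co+ and g+ z co, are the double crossovers. Comparing them with the parentals, only the z allele has switched, so z is the middle locus and the order is co – z – g.
Crossovers in the z–g interval produce the single-crossover classes g+ z co+ and g z+ co (51 + 55 = 106) plus the double crossovers (17).
RF(z–g) = (106 + 17) / 1000 = 123/1000 = 0.1230 → 12.3 m.u.

12.3 m.u.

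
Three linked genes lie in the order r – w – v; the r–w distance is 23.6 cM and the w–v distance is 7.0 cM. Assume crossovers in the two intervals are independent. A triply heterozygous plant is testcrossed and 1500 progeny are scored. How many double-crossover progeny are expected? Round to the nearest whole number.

25

Map distances give recombination frequencies of 0.236 and 0.070 for the two intervals.
With no interference, expected double-crossover frequency = 0.236 × 0.070 = 0.01652.
Expected number = 0.01652 × 1500 = 24.78 ≈ 25.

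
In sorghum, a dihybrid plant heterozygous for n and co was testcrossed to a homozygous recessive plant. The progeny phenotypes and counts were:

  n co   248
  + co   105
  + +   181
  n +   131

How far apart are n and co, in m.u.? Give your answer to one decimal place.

35.5 m.u.

The two most frequent classes, + + (181) and n co (248), are the parental types, so the F1 was + + / n co.
The recombinant classes are + co and n +: 105 + 131 = 236.
Recombination frequency = 236/665 = 0.3549 ≈ 35.5%, i.e. 35.5 m.u.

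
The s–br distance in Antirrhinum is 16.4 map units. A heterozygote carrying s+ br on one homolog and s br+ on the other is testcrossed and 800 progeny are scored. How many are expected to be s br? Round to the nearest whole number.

66

A map distance of 16.4 map units corresponds to a recombination frequency of 0.164.
The F1 is s+ br / s br+, so s br is a recombinant gamete class with expected frequency r/2 = 0.164/2 = 0.0820.
Expected number = 0.0820 × 800 = 65.60 ≈ 66.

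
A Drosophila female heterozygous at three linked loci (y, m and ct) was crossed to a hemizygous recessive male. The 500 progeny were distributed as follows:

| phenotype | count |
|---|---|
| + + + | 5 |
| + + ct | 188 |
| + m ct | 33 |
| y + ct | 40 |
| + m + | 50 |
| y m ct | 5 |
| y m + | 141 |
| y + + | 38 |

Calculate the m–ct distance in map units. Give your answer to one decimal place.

16.2 map units

The two most frequent reciprocal classes, + + ct and y m +, are the parental types, so the F1 was + + ct / y m +.
The two rarest classes, + + + and y m ct, are the double crossovers. Comparing them with the parentals, only the ct allele has switched, so ct is the middle locus and the order is m – ct – y.
Crossovers in the m–ct interval produce the single-crossover classes + m ct and y + + (33 + 38 = 71) plus the double crossovers (10).
RF(m–ct) = (71 + 10) / 500 = 81/500 = 0.1620 → 16.2 map units.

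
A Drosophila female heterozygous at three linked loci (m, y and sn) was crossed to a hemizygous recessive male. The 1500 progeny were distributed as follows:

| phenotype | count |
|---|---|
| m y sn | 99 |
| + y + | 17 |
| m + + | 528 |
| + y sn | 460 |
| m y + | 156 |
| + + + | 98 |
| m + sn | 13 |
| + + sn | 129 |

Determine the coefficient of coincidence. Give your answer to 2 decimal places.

0.63

The two most frequent reciprocal classes, + y sn and m + +, are the parental types, so the F1 was + y sn / m + +.
The two rarest classes, + y + and m + sn, are the double crossovers. Comparing them with the parentals, only the sn allele has switched, so sn is the middle locus and the order is m – sn – y.
m–sn: (197 + 30)/1500 = 0.1513; sn–y: (285 + 30)/1500 = 0.2100.
Expected DCO frequency = 0.1513 × 0.2100 ≈ 0.03177; observed = 30/1500 ≈ 0.02000.
Coefficient of coincidence = 0.02000/0.03177 ≈ 0.63.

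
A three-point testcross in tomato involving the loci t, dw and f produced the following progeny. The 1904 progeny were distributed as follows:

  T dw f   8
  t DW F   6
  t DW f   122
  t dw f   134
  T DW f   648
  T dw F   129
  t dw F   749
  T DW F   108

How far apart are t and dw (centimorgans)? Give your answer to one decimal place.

The two most frequent reciprocal classes, T DW f and t dw F, are the parental types, so the F1 was T DW f / t dw F.
The two rarest classes, T dw f and t DW F, are the double crossovers. Comparing them with the parentals, only the dw allele has switched, so dw is the middle locus and the order is t – dw – f.
Crossovers in the t–dw interval produce the single-crossover classes t DW f and T dw F (122 + 129 = 251) plus the double crossovers (14).
RF(t–dw) = (251 + 14) / 1904 = 265/1904 = 0.1392 → 13.9 centimorgans.

13.9 centimorgans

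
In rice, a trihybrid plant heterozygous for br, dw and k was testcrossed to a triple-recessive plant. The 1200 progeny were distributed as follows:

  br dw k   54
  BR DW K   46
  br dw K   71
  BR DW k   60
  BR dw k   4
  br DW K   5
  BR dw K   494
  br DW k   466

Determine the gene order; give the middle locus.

k

The two most frequent reciprocal classes, BR dw K and br DW k, are the parental types, so the F1 was BR dw K / br DW k.
The two rarest classes, BR dw k and br DW K, are the double crossovers. Comparing them with the parentals, only the k allele has switched, so k is the middle locus and the order is dw – k – br.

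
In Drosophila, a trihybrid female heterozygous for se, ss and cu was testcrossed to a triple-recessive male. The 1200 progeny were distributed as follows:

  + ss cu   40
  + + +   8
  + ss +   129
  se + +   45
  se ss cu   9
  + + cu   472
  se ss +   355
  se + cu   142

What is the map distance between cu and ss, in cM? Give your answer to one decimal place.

8.5 cM

The two most frequent reciprocal classes, + + cu and se ss +, are the parental types, so the F1 was + + cu / se ss +.
The two rarest classes, + + + and se ss cu, are the double crossovers. Comparing them with the parentals, only the cu allele has switched, so cu is the middle locus and the order is ss – cu – se.
Crossovers in the ss–cu interval produce the single-crossover classes + ss cu and se + + (40 + 45 = 85) plus the double crossovers (17).
RF(ss–cu) = (85 + 17) / 1200 = 102/1200 = 0.0850 → 8.5 cM.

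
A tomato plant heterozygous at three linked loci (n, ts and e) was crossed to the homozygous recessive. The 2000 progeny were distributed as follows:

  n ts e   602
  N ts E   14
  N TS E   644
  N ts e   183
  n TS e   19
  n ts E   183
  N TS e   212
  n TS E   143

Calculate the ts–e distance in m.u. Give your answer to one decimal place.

21.4 m.u.

The two most frequent reciprocal classes, n ts e and N TS E, are the parental types, so the F1 was n ts e / N TS E.
The two rarest classes, n TS e and N ts E, are the double crossovers. Comparing them with the parentals, only the ts allele has switched, so ts is the middle locus and the order is e – ts – n.
Crossovers in the e–ts interval produce the single-crossover classes n ts E and N TS e (183 + 212 = 395) plus the double crossovers (33).
RF(e–ts) = (395 + 33) / 2000 = 428/2000 = 0.2140 → 21.4 m.u.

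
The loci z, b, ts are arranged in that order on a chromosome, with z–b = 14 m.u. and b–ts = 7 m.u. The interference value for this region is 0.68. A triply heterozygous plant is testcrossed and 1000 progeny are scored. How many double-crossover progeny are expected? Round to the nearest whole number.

3

Map distances give recombination frequencies of 0.140 and 0.070 for the two intervals.
With interference 0.68 (so coincidence = 0.32), expected double-crossover frequency = 0.140 × 0.070 × 0.32 = 0.00314.
Expected number = 0.00314 × 1000 = 3.14 ≈ 3.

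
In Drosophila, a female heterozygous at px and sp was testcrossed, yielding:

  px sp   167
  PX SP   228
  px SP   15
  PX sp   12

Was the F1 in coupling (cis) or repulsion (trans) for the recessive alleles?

The two most frequent classes are PX SP (228) and px sp (167); these are the parental (non-recombinant) types.
So the F1 carried PX SP on one chromosome and px sp on the other — the recessive alleles are on the same chromosome (cis / coupling).

cis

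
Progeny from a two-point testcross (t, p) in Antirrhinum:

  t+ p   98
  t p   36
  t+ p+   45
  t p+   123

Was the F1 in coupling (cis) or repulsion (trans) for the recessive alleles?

The two most frequent classes are t+ p (98) and t p+ (123); these are the parental (non-recombinant) types.
So the F1 carried t+ p on one chromosome and t p+ on the other — the recessive alleles are on opposite chromosomes (trans / repulsion).

trans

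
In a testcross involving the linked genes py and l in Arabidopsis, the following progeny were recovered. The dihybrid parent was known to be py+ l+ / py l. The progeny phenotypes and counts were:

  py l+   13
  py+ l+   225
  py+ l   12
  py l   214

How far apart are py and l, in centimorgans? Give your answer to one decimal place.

5.4 centimorgans

The recombinant classes are py+ l and py l+: 12 + 13 = 25.
Recombination frequency = 25/464 = 0.0539 ≈ 5.4%, i.e. 5.4 centimorgans.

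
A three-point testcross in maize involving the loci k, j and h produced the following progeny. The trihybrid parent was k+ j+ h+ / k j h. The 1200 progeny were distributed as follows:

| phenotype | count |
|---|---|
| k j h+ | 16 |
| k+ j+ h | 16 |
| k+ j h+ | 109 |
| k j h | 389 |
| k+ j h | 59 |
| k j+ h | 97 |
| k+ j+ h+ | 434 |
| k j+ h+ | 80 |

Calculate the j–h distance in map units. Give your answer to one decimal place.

The two rarest classes, k+ j+ h and k j h+, are the double crossovers. Comparing them with the parentals, only the h allele has switched, so h is the middle locus and the order is j – h – k.
Crossovers in the j–h interval produce the single-crossover classes k+ j h+ and k j+ h (109 + 97 = 206) plus the double crossovers (32).
RF(j–h) = (206 + 32) / 1200 = 238/1200 = 0.1983 → 19.8 map units.

19.8 map units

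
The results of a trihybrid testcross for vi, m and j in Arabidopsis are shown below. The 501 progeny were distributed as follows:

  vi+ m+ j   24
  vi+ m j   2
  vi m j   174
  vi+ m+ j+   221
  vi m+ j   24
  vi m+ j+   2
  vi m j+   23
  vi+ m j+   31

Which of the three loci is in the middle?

vi

The two most frequent reciprocal classes, vi m j and vi+ m+ j+, are the parental types, so the F1 was vi m j / vi+ m+ j+.
The two rarest classes, vi+ m j and vi m+ j+, are the double crossovers. Comparing them with the parentals, only the vi allele has switched, so vi is the middle locus and the order is j – vi – m.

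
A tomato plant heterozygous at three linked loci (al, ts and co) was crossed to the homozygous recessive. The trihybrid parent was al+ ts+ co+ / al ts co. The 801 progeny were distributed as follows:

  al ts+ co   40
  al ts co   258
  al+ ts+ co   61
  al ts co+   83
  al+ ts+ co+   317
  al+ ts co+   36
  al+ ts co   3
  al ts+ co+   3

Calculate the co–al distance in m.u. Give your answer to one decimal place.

18.7 m.u.

The two rarest classes, al ts+ co+ and al+ ts co, are the double crossovers. Comparing them with the parentals, only the al allele has switched, so al is the middle locus and the order is ts – al – co.
Crossovers in the al–co interval produce the single-crossover classes al+ ts+ co and al ts co+ (61 + 83 = 144) plus the double crossovers (6).
RF(al–co) = (144 + 6) / 801 = 150/801 = 0.1873 → 18.7 m.u.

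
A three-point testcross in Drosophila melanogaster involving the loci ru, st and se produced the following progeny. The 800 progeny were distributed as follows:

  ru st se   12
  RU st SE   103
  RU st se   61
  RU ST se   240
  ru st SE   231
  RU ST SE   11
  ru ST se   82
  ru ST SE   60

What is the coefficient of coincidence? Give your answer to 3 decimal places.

The two most frequent reciprocal classes, RU ST se and ru st SE, are the parental types, so the F1 was RU ST se / ru st SE.
The two rarest classes, RU ST SE and ru st se, are the double crossovers. Comparing them with the parentals, only the se allele has switched, so se is the middle locus and the order is st – se – ru.
st–se: (121 + 23)/800 = 0.1800; se–ru: (185 + 23)/800 = 0.2600.
Expected DCO frequency = 0.1800 × 0.2600 ≈ 0.04680; observed = 23/800 ≈ 0.02875.
Coefficient of coincidence = 0.02875/0.04680 ≈ 0.614.

0.614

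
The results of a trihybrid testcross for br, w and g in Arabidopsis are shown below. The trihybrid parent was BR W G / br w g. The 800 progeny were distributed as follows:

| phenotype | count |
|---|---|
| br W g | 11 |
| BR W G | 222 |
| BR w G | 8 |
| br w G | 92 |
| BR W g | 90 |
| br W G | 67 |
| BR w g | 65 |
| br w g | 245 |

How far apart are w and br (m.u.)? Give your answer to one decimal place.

18.9 m.u.

The two rarest classes, BR w G and br W g, are the double crossovers. Comparing them with the parentals, only the w allele has switched, so w is the middle locus and the order is g – w – br.
Crossovers in the w–br interval produce the single-crossover classes br W G and BR w g (67 + 65 = 132) plus the double crossovers (19).
RF(w–br) = (132 + 19) / 800 = 151/800 = 0.1888 → 18.9 m.u.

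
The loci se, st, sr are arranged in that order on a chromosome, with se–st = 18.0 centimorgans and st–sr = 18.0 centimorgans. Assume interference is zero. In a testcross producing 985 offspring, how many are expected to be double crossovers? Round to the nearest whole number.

Map distances give recombination frequencies of 0.180 and 0.180 for the two intervals.
With no interference, expected double-crossover frequency = 0.180 × 0.180 = 0.03240.
Expected number = 0.03240 × 985 = 31.91 ≈ 32.

32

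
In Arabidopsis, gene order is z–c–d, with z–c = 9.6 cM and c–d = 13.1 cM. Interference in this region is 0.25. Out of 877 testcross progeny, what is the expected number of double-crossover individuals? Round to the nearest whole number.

Map distances give recombination frequencies of 0.096 and 0.131 for the two intervals.
With interference 0.25 (so coincidence = 0.75), expected double-crossover frequency = 0.096 × 0.131 × 0.75 = 0.00943.
Expected number = 0.00943 × 877 = 8.27 ≈ 8.

8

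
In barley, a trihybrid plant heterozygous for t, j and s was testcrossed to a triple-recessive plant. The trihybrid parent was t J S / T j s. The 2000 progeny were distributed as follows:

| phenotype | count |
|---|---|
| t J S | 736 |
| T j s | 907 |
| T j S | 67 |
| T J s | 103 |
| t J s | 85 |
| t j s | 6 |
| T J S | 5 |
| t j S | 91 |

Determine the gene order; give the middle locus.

t

The two rarest classes, T J S and t j s, are the double crossovers. Comparing them with the parentals, only the t allele has switched, so t is the middle locus and the order is j – t – s.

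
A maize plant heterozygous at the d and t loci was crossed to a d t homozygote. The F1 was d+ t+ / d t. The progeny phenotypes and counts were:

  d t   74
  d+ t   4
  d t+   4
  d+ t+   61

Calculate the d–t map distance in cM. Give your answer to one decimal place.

The recombinant classes are d+ t and d t+: 4 + 4 = 8.
Recombination frequency = 8/143 = 0.0559 ≈ 5.6%, i.e. 5.6 cM.

5.6 cM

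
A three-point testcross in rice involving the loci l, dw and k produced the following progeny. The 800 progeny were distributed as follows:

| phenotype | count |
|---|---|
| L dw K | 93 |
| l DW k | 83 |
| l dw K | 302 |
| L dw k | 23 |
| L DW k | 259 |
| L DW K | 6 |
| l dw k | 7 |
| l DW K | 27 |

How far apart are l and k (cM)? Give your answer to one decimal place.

The two most frequent reciprocal classes, l dw K and L DW k, are the parental types, so the F1 was l dw K / L DW k.
The two rarest classes, l dw k and L DW K, are the double crossovers. Comparing them with the parentals, only the k allele has switched, so k is the middle locus and the order is dw – k – l.
Crossovers in the k–l interval produce the single-crossover classes L dw K and l DW k (93 + 83 = 176) plus the double crossovers (13).
RF(k–l) = (176 + 13) / 800 = 189/800 = 0.2362 → 23.6 cM.

23.6 cM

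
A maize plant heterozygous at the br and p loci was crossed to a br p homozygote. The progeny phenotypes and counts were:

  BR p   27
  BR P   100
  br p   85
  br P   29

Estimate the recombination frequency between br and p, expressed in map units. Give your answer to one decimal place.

The two most frequent classes, BR P (100) and br p (85), are the parental types, so the F1 was BR P / br p.
The recombinant classes are BR p and br P: 27 + 29 = 56.
Recombination frequency = 56/241 = 0.2324 ≈ 23.2%, i.e. 23.2 map units.

23.2 map units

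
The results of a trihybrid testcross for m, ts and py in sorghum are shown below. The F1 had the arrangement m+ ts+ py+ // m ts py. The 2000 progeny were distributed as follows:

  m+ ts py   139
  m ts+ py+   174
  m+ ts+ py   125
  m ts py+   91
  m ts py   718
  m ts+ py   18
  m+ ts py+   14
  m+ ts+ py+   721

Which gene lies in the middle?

ts

The two rarest classes, m+ ts py+ and m ts+ py, are the double crossovers. Comparing them with the parentals, only the ts allele has switched, so ts is the middle locus and the order is py – ts – m.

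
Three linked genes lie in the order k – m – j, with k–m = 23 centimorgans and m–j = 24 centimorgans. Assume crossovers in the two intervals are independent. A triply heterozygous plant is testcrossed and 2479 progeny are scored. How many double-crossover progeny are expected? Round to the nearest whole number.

137

Map distances give recombination frequencies of 0.230 and 0.240 for the two intervals.
With no interference, expected double-crossover frequency = 0.230 × 0.240 = 0.05520.
Expected number = 0.05520 × 2479 = 136.84 ≈ 137.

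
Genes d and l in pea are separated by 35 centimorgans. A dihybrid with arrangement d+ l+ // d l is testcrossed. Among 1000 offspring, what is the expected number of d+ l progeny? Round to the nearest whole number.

A map distance of 35 centimorgans corresponds to a recombination frequency of 0.350.
The F1 is d+ l+ / d l, so d+ l is a recombinant gamete class with expected frequency r/2 = 0.350/2 = 0.1750.
Expected number = 0.1750 × 1000 = 175.00 ≈ 175.

175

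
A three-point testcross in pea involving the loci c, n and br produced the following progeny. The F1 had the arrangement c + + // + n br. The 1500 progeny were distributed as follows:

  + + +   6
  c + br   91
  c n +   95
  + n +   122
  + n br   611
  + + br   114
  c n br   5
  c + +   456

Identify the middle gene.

c

The two rarest classes, + + + and c n br, are the double crossovers. Comparing them with the parentals, only the c allele has switched, so c is the middle locus and the order is n – c – br.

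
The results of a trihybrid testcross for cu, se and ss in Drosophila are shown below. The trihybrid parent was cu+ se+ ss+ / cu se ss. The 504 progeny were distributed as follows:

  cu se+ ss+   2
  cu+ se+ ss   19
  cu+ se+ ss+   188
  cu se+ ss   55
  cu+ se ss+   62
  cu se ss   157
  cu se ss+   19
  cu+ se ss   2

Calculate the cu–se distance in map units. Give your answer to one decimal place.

24.0 map units

The two rarest classes, cu se+ ss+ and cu+ se ss, are the double crossovers. Comparing them with the parentals, only the cu allele has switched, so cu is the middle locus and the order is se – cu – ss.
Crossovers in the se–cu interval produce the single-crossover classes cu+ se ss+ and cu se+ ss (62 + 55 = 117) plus the double crossovers (4).
RF(se–cu) = (117 + 4) / 504 = 121/504 = 0.2401 → 24.0 map units.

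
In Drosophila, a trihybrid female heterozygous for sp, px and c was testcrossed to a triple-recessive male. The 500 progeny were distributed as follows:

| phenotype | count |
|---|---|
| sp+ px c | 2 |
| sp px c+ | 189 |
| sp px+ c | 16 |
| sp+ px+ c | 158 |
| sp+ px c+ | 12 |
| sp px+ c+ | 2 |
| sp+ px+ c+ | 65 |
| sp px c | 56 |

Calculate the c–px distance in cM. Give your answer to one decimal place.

25.0 cM

The two most frequent reciprocal classes, sp px c+ and sp+ px+ c, are the parental types, so the F1 was sp px c+ / sp+ px+ c.
The two rarest classes, sp px+ c+ and sp+ px c, are the double crossovers. Comparing them with the parentals, only the px allele has switched, so px is the middle locus and the order is sp – px – c.
Crossovers in the px–c interval produce the single-crossover classes sp px c and sp+ px+ c+ (56 + 65 = 121) plus the double crossovers (4).
RF(px–c) = (121 + 4) / 500 = 125/500 = 0.2500 → 25.0 cM.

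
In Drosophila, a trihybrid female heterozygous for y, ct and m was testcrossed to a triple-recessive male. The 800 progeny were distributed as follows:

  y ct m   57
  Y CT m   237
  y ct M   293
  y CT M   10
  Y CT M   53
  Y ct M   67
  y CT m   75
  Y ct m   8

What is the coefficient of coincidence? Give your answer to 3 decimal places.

0.703

The two most frequent reciprocal classes, y ct M and Y CT m, are the parental types, so the F1 was y ct M / Y CT m.
The two rarest classes, y CT M and Y ct m, are the double crossovers. Comparing them with the parentals, only the ct allele has switched, so ct is the middle locus and the order is y – ct – m.
y–ct: (142 + 18)/800 = 0.2000; ct–m: (110 + 18)/800 = 0.1600.
Expected DCO frequency = 0.2000 × 0.1600 ≈ 0.03200; observed = 18/800 ≈ 0.02250.
Coefficient of coincidence = 0.02250/0.03200 ≈ 0.703.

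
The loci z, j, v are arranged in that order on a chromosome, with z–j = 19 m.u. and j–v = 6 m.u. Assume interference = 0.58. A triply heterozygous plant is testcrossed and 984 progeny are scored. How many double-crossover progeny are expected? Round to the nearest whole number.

Map distances give recombination frequencies of 0.190 and 0.060 for the two intervals.
With interference 0.58 (so coincidence = 0.42), expected double-crossover frequency = 0.190 × 0.060 × 0.42 = 0.00479.
Expected number = 0.00479 × 984 = 4.71 ≈ 5.

5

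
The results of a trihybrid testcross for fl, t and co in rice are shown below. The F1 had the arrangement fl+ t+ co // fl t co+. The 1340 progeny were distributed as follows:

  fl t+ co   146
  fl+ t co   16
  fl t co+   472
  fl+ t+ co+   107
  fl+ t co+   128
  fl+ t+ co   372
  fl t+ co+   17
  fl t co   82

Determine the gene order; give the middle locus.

t

The two rarest classes, fl+ t co and fl t+ co+, are the double crossovers. Comparing them with the parentals, only the t allele has switched, so t is the middle locus and the order is fl – t – co.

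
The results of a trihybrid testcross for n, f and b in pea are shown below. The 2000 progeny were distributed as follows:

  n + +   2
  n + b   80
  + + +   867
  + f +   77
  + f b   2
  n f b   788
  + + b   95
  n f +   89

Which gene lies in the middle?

The two most frequent reciprocal classes, n f b and + + +, are the parental types, so the F1 was n f b / + + +.
The two rarest classes, + f b and n + +, are the double crossovers. Comparing them with the parentals, only the n allele has switched, so n is the middle locus and the order is f – n – b.

n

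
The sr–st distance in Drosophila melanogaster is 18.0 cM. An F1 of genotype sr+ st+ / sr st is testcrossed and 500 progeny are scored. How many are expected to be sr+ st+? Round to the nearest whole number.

A map distance of 18.0 cM corresponds to a recombination frequency of 0.180.
The F1 is sr+ st+ / sr st, so sr+ st+ is a parental gamete class with expected frequency (1 − r)/2 = 0.820/2 = 0.4100.
Expected number = 0.4100 × 500 = 205.00 ≈ 205.

205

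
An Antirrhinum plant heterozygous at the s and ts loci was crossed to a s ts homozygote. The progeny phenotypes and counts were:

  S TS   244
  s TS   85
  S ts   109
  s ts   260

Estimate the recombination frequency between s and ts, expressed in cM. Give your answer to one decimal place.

The two most frequent classes, S TS (244) and s ts (260), are the parental types, so the F1 was S TS / s ts.
The recombinant classes are S ts and s TS: 109 + 85 = 194.
Recombination frequency = 194/698 = 0.2779 ≈ 27.8%, i.e. 27.8 cM.

27.8 cM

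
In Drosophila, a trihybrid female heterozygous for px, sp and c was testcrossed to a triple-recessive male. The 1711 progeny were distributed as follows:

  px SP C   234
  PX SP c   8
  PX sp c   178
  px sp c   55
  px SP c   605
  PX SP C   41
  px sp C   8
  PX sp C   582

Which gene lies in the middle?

px

The two most frequent reciprocal classes, px SP c and PX sp C, are the parental types, so the F1 was px SP c / PX sp C.
The two rarest classes, PX SP c and px sp C, are the double crossovers. Comparing them with the parentals, only the px allele has switched, so px is the middle locus and the order is c – px – sp.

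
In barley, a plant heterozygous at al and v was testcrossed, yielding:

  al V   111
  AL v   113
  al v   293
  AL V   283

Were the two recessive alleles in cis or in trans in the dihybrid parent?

The two most frequent classes are AL V (283) and al v (293); these are the parental (non-recombinant) types.
So the F1 carried AL V on one chromosome and al v on the other — the recessive alleles are on the same chromosome (cis / coupling).

cis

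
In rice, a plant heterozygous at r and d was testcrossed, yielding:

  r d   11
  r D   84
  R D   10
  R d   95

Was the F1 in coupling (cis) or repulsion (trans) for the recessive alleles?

The two most frequent classes are R d (95) and r D (84); these are the parental (non-recombinant) types.
So the F1 carried R d on one chromosome and r D on the other — the recessive alleles are on opposite chromosomes (trans / repulsion).

trans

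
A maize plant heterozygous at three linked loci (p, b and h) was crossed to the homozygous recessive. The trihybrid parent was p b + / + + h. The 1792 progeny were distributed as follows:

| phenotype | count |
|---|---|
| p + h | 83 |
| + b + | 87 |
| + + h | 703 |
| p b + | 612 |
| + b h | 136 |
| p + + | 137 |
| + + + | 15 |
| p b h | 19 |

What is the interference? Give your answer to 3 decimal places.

0.027

The two rarest classes, p b h and + + +, are the double crossovers. Comparing them with the parentals, only the h allele has switched, so h is the middle locus and the order is b – h – p.
b–h: (273 + 34)/1792 = 0.1713; h–p: (170 + 34)/1792 = 0.1138.
Expected DCO frequency = 0.1713 × 0.1138 ≈ 0.01949; observed = 34/1792 ≈ 0.01897.
Coefficient of coincidence = 0.01897/0.01949 ≈ 0.973; interference = 1 − 0.973 = 0.027.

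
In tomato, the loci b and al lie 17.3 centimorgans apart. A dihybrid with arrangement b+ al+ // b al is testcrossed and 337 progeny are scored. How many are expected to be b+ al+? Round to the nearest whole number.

A map distance of 17.3 centimorgans corresponds to a recombination frequency of 0.173.
The F1 is b+ al+ / b al, so b+ al+ is a parental gamete class with expected frequency (1 − r)/2 = 0.827/2 = 0.4135.
Expected number = 0.4135 × 337 = 139.35 ≈ 139.

139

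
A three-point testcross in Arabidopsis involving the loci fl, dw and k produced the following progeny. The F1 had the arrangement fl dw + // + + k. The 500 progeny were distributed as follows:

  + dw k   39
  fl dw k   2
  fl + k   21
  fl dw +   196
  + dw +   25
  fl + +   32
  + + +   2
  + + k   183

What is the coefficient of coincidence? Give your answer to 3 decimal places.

The two rarest classes, fl dw k and + + +, are the double crossovers. Comparing them with the parentals, only the k allele has switched, so k is the middle locus and the order is dw – k – fl.
dw–k: (71 + 4)/500 = 0.1500; k–fl: (46 + 4)/500 = 0.1000.
Expected DCO frequency = 0.1500 × 0.1000 ≈ 0.01500; observed = 4/500 ≈ 0.00800.
Coefficient of coincidence = 0.00800/0.01500 ≈ 0.533.

0.533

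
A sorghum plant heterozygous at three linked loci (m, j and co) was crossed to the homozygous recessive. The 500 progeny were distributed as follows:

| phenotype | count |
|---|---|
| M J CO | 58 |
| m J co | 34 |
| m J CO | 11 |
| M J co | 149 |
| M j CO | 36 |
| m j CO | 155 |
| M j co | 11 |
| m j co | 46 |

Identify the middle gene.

j

The two most frequent reciprocal classes, m j CO and M J co, are the parental types, so the F1 was m j CO / M J co.
The two rarest classes, m J CO and M j co, are the double crossovers. Comparing them with the parentals, only the j allele has switched, so j is the middle locus and the order is m – j – co.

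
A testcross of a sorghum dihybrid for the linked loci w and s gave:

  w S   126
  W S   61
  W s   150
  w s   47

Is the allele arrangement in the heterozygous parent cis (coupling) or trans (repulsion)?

The two most frequent classes are W s (150) and w S (126); these are the parental (non-recombinant) types.
So the F1 carried W s on one chromosome and w S on the other — the recessive alleles are on opposite chromosomes (trans / repulsion).

trans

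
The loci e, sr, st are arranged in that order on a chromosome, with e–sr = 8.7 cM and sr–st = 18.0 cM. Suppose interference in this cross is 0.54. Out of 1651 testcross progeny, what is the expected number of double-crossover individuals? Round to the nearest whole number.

12

Map distances give recombination frequencies of 0.087 and 0.180 for the two intervals.
With interference 0.54 (so coincidence = 0.46), expected double-crossover frequency = 0.087 × 0.180 × 0.46 = 0.00720.
Expected number = 0.00720 × 1651 = 11.89 ≈ 12.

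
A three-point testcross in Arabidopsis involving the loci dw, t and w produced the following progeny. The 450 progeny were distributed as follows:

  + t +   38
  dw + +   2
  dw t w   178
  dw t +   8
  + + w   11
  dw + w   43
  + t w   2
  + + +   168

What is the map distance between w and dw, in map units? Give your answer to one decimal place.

The two most frequent reciprocal classes, dw t w and + + +, are the parental types, so the F1 was dw t w / + + +.
The two rarest classes, + t w and dw + +, are the double crossovers. Comparing them with the parentals, only the dw allele has switched, so dw is the middle locus and the order is t – dw – w.
Crossovers in the dw–w interval produce the single-crossover classes dw t + and + + w (8 + 11 = 19) plus the double crossovers (4).
RF(dw–w) = (19 + 4) / 450 = 23/450 = 0.0511 → 5.1 map units.

5.1 map units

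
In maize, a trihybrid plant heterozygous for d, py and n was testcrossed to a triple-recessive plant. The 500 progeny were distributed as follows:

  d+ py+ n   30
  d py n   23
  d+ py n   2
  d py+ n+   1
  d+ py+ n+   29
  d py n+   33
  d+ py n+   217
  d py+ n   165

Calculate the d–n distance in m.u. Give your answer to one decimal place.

The two most frequent reciprocal classes, d+ py n+ and d py+ n, are the parental types, so the F1 was d+ py n+ / d py+ n.
The two rarest classes, d+ py n and d py+ n+, are the double crossovers. Comparing them with the parentals, only the n allele has switched, so n is the middle locus and the order is py – n – d.
Crossovers in the n–d interval produce the single-crossover classes d py n+ and d+ py+ n (33 + 30 = 63) plus the double crossovers (3).
RF(n–d) = (63 + 3) / 500 = 66/500 = 0.1320 → 13.2 m.u.

13.2 m.u.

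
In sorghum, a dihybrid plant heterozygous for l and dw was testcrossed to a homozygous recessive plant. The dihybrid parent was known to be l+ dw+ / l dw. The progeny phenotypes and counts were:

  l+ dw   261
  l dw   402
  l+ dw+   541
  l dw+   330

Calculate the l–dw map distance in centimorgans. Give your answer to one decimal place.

The recombinant classes are l+ dw and l dw+: 261 + 330 = 591.
Recombination frequency = 591/1534 = 0.3853 ≈ 38.5%, i.e. 38.5 centimorgans.

38.5 centimorgans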